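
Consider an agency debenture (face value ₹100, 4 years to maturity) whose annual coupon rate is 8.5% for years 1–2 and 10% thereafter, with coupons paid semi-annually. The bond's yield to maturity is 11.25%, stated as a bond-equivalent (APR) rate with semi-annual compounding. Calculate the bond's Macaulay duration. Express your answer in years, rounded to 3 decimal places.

Periodic yield y = 0.05625. Discount each cash flow and weight by its period:
  t   CF        PV=CF/(1+0.05625)^t    t·PV
  1         4.25         4.0237         4.0237
  2         4.25         3.8094         7.6188
  3         4.25         3.6065        10.8196
  4         4.25         3.4145        13.6578
  5         5.00         3.8031        19.0154
  6         5.00         3.6006        21.6033
  7         5.00         3.4088        23.8617
  8       105.00        67.7728       542.1825
  Σ                     93.4393       642.7828
Price P = Σ PV = 93.4393.
Macaulay duration = Σ(t·PV) / P = 642.7828 / 93.4393 = 6.87915 half-year periods.
In years: 6.87915 / 2 = 3.43957 years.

3.440 years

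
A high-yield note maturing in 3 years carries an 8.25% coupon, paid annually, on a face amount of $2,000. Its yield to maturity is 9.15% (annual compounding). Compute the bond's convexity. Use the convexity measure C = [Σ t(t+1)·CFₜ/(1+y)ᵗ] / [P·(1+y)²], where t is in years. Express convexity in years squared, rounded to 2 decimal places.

9.07

With y = 0.0915:
  t   CF        PV=CF/(1+0.0915)^t    t·PV        t(t+1)·PV
  1       165.00       151.1681       151.1681         302.3362
  2       165.00       138.4958       276.9915         830.9745
  3     2,165.00     1,664.8944     4,994.6831      19,978.7322
  Σ                  1,954.5582     5,422.8427      21,112.0430
P = 1,954.5582.
Convexity = Σ t(t+1)·PV / [P·(1+y)²] = 21,112.0430 / (1,954.5582 × 1.191372) = 9.06639.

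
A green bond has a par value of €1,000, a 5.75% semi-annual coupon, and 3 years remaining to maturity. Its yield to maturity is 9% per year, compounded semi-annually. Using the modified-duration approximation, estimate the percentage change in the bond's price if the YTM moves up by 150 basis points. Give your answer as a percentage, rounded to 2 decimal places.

Periodic yield y = 0.045. Modified duration first:
  t   CF        PV=CF/(1+0.045)^t    t·PV
  1        28.75        27.5120        27.5120
  2        28.75        26.3272        52.6545
  3        28.75        25.1935        75.5806
  4        28.75        24.1086        96.4346
  5        28.75        23.0705       115.3523
  6     1,028.75       789.9727     4,739.8364
  Σ                    916.1846     5,107.3704
P = 916.1846; D_Mac = 5.57461 half-year periods = 2.78730 yrs; D_mod = 2.78730/(1+0.045) = 2.66728 yrs.
ΔP/P ≈ -D_mod · Δy = -2.66728 × (+0.015) = -0.040009 = -4.0009%.

-4.00%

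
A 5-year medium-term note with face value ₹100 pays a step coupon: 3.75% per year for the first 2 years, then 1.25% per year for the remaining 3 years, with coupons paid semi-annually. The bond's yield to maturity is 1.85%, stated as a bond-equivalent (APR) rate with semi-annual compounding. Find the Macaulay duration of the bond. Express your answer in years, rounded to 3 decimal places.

Periodic yield y = 0.00925. Discount each cash flow and weight by its period:
  t   CF        PV=CF/(1+0.00925)^t    t·PV
  1        1.875         1.8578         1.8578
  2        1.875         1.8408         3.6816
  3        1.875         1.8239         5.4718
  4        1.875         1.8072         7.2288
  5        0.625         0.5969         2.9844
  6        0.625         0.5914         3.5485
  7        0.625         0.5860         4.1019
  8        0.625         0.5806         4.6449
  9        0.625         0.5753         5.1777
  10     100.625        91.7737       917.7372
  Σ                    102.0336       956.4345
Price P = Σ PV = 102.0336.
Macaulay duration = Σ(t·PV) / P = 956.4345 / 102.0336 = 9.37372 half-year periods.
In years: 9.37372 / 2 = 4.68686 years.

4.687 years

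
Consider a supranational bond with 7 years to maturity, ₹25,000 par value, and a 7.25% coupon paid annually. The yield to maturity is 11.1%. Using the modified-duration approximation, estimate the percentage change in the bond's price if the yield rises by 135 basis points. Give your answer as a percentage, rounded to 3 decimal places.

-6.780%

Periodic yield y = 0.111. Modified duration first:
  t   CF        PV=CF/(1+0.111)^t    t·PV
  1     1,812.50     1,631.4131     1,631.4131
  2     1,812.50     1,468.4187     2,936.8373
  3     1,812.50     1,321.7090     3,965.1269
  4     1,812.50     1,189.6570     4,758.6282
  5     1,812.50     1,070.7984     5,353.9921
  6     1,812.50       963.8150     5,782.8897
  7    26,812.50    12,833.3163    89,833.2138
  Σ                 20,479.1275   114,262.1012
P = 20,479.1275; D_Mac = 5.57944 yrs; D_mod = 5.57944/(1+0.111) = 5.02200 yrs.
ΔP/P ≈ -D_mod · Δy = -5.02200 × (+0.0135) = -0.067797 = -6.7797%.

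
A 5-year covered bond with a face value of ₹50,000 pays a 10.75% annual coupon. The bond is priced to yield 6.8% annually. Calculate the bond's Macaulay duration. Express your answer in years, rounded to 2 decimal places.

Periodic yield y = 0.068. Discount each cash flow and weight by its year:
  t   CF        PV=CF/(1+0.068)^t    t·PV
  1     5,375.00     5,032.7715     5,032.7715
  2     5,375.00     4,712.3329     9,424.6658
  3     5,375.00     4,412.2967    13,236.8902
  4     5,375.00     4,131.3640    16,525.4559
  5    55,375.00    39,852.6748   199,263.3742
  Σ                 58,141.4400   243,483.1576
Price P = Σ PV = 58,141.4400.
Macaulay duration = Σ(t·PV) / P = 243,483.1576 / 58,141.4400 = 4.18777 years.

4.19 years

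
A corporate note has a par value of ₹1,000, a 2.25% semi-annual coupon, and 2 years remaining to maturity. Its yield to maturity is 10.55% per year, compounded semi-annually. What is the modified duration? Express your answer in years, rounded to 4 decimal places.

1.8653 years

Periodic yield y = 0.05275. First find Macaulay duration:
  t   CF        PV=CF/(1+0.05275)^t    t·PV
  1        11.25        10.6863        10.6863
  2        11.25        10.1508        20.3017
  3        11.25         9.6422        28.9266
  4     1,011.25       823.2989     3,293.1956
  Σ                    853.7783     3,353.1102
P = 853.7783; Macaulay duration = 3,353.1102 / 853.7783 = 3.92738 half-year periods = 1.96369 years.
Modified duration = D_Mac / (1 + y) = 1.96369 / 1.05275 = 1.86529 years.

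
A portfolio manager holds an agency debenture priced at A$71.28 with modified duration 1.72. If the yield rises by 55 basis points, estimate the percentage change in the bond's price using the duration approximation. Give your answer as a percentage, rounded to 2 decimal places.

-0.95%

Duration approximation: ΔP/P ≈ -D_mod · Δy = -1.72 × (+0.0055) = -0.009460.
As a percentage: -0.9460%.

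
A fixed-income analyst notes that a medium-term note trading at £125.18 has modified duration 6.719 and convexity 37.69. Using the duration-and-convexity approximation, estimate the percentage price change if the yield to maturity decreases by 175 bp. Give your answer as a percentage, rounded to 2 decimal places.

+12.34%

Duration effect: -D_mod·Δy = -6.719 × (-0.0175) = +0.1175825
Convexity effect: ½·C·(Δy)² = 0.5 × 37.69 × (-0.0175)² = +0.00577128125
ΔP/P ≈ +0.1175825 + 0.00577128125 = +0.12335378125
= +12.335378125%.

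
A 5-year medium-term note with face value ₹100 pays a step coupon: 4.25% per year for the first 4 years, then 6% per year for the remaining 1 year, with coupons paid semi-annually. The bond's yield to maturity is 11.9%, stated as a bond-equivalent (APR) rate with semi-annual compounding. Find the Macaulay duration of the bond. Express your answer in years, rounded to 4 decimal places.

4.4608 years

Periodic yield y = 0.0595. Discount each cash flow and weight by its period:
  t   CF        PV=CF/(1+0.0595)^t    t·PV
  1        2.125         2.0057         2.0057
  2        2.125         1.8930         3.7861
  3        2.125         1.7867         5.3602
  4        2.125         1.6864         6.7455
  5        2.125         1.5917         7.9584
  6        2.125         1.5023         9.0137
  7        2.125         1.4179         9.9255
  8        2.125         1.3383        10.7063
  9        3.000         1.7833        16.0493
  10     103.000        57.7867       577.8666
  Σ                     72.7919       649.4172
Price P = Σ PV = 72.7919.
Macaulay duration = Σ(t·PV) / P = 649.4172 / 72.7919 = 8.92156 half-year periods.
In years: 8.92156 / 2 = 4.46078 years.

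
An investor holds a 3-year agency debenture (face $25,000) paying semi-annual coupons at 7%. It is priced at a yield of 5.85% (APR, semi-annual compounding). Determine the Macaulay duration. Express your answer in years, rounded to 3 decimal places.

Periodic yield y = 0.02925. Discount each cash flow and weight by its period:
  t   CF        PV=CF/(1+0.02925)^t    t·PV
  1       875.00       850.1336       850.1336
  2       875.00       825.9739     1,651.9477
  3       875.00       802.5007     2,407.5021
  4       875.00       779.6946     3,118.7786
  5       875.00       757.5367     3,787.6835
  6    25,875.00    21,764.8212   130,588.9274
  Σ                 25,780.6607   142,404.9729
Price P = Σ PV = 25,780.6607.
Macaulay duration = Σ(t·PV) / P = 142,404.9729 / 25,780.6607 = 5.52371 half-year periods.
In years: 5.52371 / 2 = 2.76186 years.

2.762 years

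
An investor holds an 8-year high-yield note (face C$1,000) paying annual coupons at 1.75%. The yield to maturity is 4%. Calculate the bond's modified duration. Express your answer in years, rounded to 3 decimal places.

7.198 years

Periodic yield y = 0.04. First find Macaulay duration:
  t   CF        PV=CF/(1+0.04)^t    t·PV
  1        17.50        16.8269        16.8269
  2        17.50        16.1797        32.3595
  3        17.50        15.5574        46.6723
  4        17.50        14.9591        59.8363
  5        17.50        14.3837        71.9186
  6        17.50        13.8305        82.9830
  7        17.50        13.2986        93.0899
  8     1,017.50       743.4773     5,947.8183
  Σ                    848.5132     6,351.5048
P = 848.5132; Macaulay duration = 6,351.5048 / 848.5132 = 7.48545 years.
Modified duration = D_Mac / (1 + y) = 7.48545 / 1.04 = 7.19755 years.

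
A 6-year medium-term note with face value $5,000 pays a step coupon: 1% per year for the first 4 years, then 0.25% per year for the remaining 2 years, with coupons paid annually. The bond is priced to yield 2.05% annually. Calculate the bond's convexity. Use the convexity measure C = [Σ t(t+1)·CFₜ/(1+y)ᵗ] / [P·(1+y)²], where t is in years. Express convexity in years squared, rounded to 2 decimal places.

39.04

With y = 0.0205:
  t   CF        PV=CF/(1+0.0205)^t    t·PV        t(t+1)·PV
  1        50.00        48.9956        48.9956          97.9912
  2        50.00        48.0114        96.0227         288.0681
  3        50.00        47.0469       141.1407         564.5628
  4        50.00        46.1018       184.4072         922.0362
  5        12.50        11.2939        56.4696         338.8178
  6     5,012.50     4,437.8879    26,627.3276     186,391.2933
  Σ                  4,639.3375    27,154.3635     188,602.7693
P = 4,639.3375.
Convexity = Σ t(t+1)·PV / [P·(1+y)²] = 188,602.7693 / (4,639.3375 × 1.041420) = 39.03607.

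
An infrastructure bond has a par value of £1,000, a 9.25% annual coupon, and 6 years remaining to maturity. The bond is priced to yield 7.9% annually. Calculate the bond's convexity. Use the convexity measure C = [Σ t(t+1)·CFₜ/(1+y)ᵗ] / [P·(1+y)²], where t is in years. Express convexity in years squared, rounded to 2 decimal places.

With y = 0.079:
  t   CF        PV=CF/(1+0.079)^t    t·PV        t(t+1)·PV
  1        92.50        85.7275        85.7275         171.4551
  2        92.50        79.4509       158.9018         476.7054
  3        92.50        73.6338       220.9015         883.6060
  4        92.50        68.2427       272.9706       1,364.8532
  5        92.50        63.2462       316.2311       1,897.3863
  6     1,092.50       692.2975     4,153.7851      29,076.4960
  Σ                  1,062.5987     5,208.5177      33,870.5019
P = 1,062.5987.
Convexity = Σ t(t+1)·PV / [P·(1+y)²] = 33,870.5019 / (1,062.5987 × 1.164241) = 27.37849.

27.38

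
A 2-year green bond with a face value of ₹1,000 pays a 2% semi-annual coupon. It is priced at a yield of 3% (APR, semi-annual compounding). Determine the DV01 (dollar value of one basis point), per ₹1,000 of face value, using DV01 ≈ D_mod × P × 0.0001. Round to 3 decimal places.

₹0.190

Periodic yield y = 0.015.
  t   CF        PV=CF/(1+0.015)^t    t·PV
  1        10.00         9.8522         9.8522
  2        10.00         9.7066        19.4132
  3        10.00         9.5632        28.6895
  4     1,010.00       951.6061     3,806.4243
  Σ                    980.7281     3,864.3793
P = 980.7281; D_Mac = 3.94032 half-year periods = 1.97016 yrs; D_mod = 1.94104 yrs.
DV01 ≈ 1.94104 × 980.7281 × 0.0001 = 0.190364.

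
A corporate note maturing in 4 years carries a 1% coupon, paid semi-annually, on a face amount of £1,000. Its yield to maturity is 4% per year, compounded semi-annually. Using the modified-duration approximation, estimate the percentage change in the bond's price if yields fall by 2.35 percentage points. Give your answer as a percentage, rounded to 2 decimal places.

Periodic yield y = 0.02. Modified duration first:
  t   CF        PV=CF/(1+0.02)^t    t·PV
  1         5.00         4.9020         4.9020
  2         5.00         4.8058         9.6117
  3         5.00         4.7116        14.1348
  4         5.00         4.6192        18.4769
  5         5.00         4.5287        22.6433
  6         5.00         4.4399        26.6391
  7         5.00         4.3528        30.4696
  8     1,005.00       857.7578     6,862.0626
  Σ                    890.1178     6,988.9400
P = 890.1178; D_Mac = 7.85170 half-year periods = 3.92585 yrs; D_mod = 3.92585/(1+0.02) = 3.84887 yrs.
ΔP/P ≈ -D_mod · Δy = -3.84887 × (-0.0235) = +0.090449 = +9.0449%.

+9.04%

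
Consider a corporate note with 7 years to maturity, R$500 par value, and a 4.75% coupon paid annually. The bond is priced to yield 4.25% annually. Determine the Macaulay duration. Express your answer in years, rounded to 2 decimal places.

6.13 years

Periodic yield y = 0.0425. Discount each cash flow and weight by its year:
  t   CF        PV=CF/(1+0.0425)^t    t·PV
  1        23.75        22.7818        22.7818
  2        23.75        21.8530        43.7060
  3        23.75        20.9621        62.8864
  4        23.75        20.1076        80.4302
  5        23.75        19.2878        96.4391
  6        23.75        18.5015       111.0091
  7       523.75       391.3737     2,739.6156
  Σ                    514.8675     3,156.8683
Price P = Σ PV = 514.8675.
Macaulay duration = Σ(t·PV) / P = 3,156.8683 / 514.8675 = 6.13142 years.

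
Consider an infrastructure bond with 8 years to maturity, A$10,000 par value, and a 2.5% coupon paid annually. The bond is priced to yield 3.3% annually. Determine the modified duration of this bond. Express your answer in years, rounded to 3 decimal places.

Periodic yield y = 0.033. First find Macaulay duration:
  t   CF        PV=CF/(1+0.033)^t    t·PV
  1       250.00       242.0136       242.0136
  2       250.00       234.2822       468.5645
  3       250.00       226.7979       680.3937
  4       250.00       219.5527       878.2107
  5       250.00       212.5389     1,062.6944
  6       250.00       205.7492     1,234.4950
  7       250.00       199.1763     1,394.2344
  8    10,250.00     7,905.3535    63,242.8278
  Σ                  9,445.4642    69,203.4340
P = 9,445.4642; Macaulay duration = 69,203.4340 / 9,445.4642 = 7.32663 years.
Modified duration = D_Mac / (1 + y) = 7.32663 / 1.033 = 7.09258 years.

7.093 years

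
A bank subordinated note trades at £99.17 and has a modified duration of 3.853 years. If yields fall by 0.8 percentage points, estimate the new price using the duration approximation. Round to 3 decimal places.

Duration approximation: ΔP/P ≈ -D_mod · Δy = -3.853 × (-0.008) = +0.030824.
New price ≈ 99.17 × (1 + 0.030824) = 102.22681608.

£102.227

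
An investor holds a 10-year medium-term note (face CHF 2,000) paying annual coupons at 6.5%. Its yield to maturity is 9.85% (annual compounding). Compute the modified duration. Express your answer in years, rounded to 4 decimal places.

6.6738 years

Periodic yield y = 0.0985. First find Macaulay duration:
  t   CF        PV=CF/(1+0.0985)^t    t·PV
  1       130.00       118.3432       118.3432
  2       130.00       107.7316       215.4633
  3       130.00        98.0716       294.2147
  4       130.00        89.2777       357.1109
  5       130.00        81.2724       406.3620
  6       130.00        73.9849       443.9093
  7       130.00        67.3508       471.4558
  8       130.00        61.3116       490.4930
  9       130.00        55.8140       502.3256
  10    2,130.00       832.4899     8,324.8993
  Σ                  1,585.6477    11,624.5771
P = 1,585.6477; Macaulay duration = 11,624.5771 / 1,585.6477 = 7.33112 years.
Modified duration = D_Mac / (1 + y) = 7.33112 / 1.0985 = 6.67376 years.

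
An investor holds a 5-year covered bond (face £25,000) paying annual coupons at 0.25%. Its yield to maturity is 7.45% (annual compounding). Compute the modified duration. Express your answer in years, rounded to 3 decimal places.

Periodic yield y = 0.0745. First find Macaulay duration:
  t   CF        PV=CF/(1+0.0745)^t    t·PV
  1        62.50        58.1666        58.1666
  2        62.50        54.1336       108.2673
  3        62.50        50.3803       151.1409
  4        62.50        46.8872       187.5488
  5    25,062.50    17,498.1563    87,490.7814
  Σ                 17,707.7240    87,995.9049
P = 17,707.7240; Macaulay duration = 87,995.9049 / 17,707.7240 = 4.96935 years.
Modified duration = D_Mac / (1 + y) = 4.96935 / 1.0745 = 4.62480 years.

4.625 years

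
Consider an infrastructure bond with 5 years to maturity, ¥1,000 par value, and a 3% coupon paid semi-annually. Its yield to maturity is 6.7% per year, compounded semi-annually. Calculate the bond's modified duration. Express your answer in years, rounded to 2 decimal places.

Periodic yield y = 0.0335. First find Macaulay duration:
  t   CF        PV=CF/(1+0.0335)^t    t·PV
  1        15.00        14.5138        14.5138
  2        15.00        14.0433        28.0867
  3        15.00        13.5881        40.7644
  4        15.00        13.1477        52.5907
  5        15.00        12.7215        63.6076
  6        15.00        12.3092        73.8550
  7        15.00        11.9102        83.3712
  8        15.00        11.5241        92.1929
  9        15.00        11.1506       100.3551
  10    1,015.00       730.0645     7,300.6450
  Σ                    844.9730     7,849.9823
P = 844.9730; Macaulay duration = 7,849.9823 / 844.9730 = 9.29022 half-year periods = 4.64511 years.
Modified duration = D_Mac / (1 + y) = 4.64511 / 1.0335 = 4.49454 years.

4.49 years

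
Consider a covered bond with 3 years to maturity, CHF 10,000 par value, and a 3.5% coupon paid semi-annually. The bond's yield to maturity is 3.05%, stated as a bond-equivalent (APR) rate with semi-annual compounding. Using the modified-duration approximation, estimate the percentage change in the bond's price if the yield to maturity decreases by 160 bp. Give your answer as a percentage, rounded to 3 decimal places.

+4.531%

Periodic yield y = 0.01525. Modified duration first:
  t   CF        PV=CF/(1+0.01525)^t    t·PV
  1       175.00       172.3713       172.3713
  2       175.00       169.7822       339.5643
  3       175.00       167.2319       501.6956
  4       175.00       164.7199       658.8796
  5       175.00       162.2456       811.2282
  6    10,175.00     9,291.7267    55,750.3604
  Σ                 10,128.0776    58,234.0995
P = 10,128.0776; D_Mac = 5.74977 half-year periods = 2.87488 yrs; D_mod = 2.87488/(1+0.01525) = 2.83170 yrs.
ΔP/P ≈ -D_mod · Δy = -2.83170 × (-0.016) = +0.045307 = +4.5307%.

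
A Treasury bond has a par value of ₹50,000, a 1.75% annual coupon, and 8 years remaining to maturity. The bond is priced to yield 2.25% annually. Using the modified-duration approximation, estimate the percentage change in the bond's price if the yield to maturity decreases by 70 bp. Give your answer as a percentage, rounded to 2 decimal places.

Periodic yield y = 0.0225. Modified duration first:
  t   CF        PV=CF/(1+0.0225)^t    t·PV
  1       875.00       855.7457       855.7457
  2       875.00       836.9151     1,673.8303
  3       875.00       818.4989     2,455.4967
  4       875.00       800.4879     3,201.9517
  5       875.00       782.8733     3,914.3664
  6       875.00       765.6462     4,593.8774
  7       875.00       748.7983     5,241.5879
  8    50,875.00    42,579.2384   340,633.9070
  Σ                 48,188.2038   362,570.7631
P = 48,188.2038; D_Mac = 7.52406 yrs; D_mod = 7.52406/(1+0.0225) = 7.35849 yrs.
ΔP/P ≈ -D_mod · Δy = -7.35849 × (-0.007) = +0.051509 = +5.1509%.

+5.15%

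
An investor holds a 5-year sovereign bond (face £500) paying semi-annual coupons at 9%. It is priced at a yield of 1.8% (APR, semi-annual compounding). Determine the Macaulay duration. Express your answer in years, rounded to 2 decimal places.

Periodic yield y = 0.009. Discount each cash flow and weight by its period:
  t   CF        PV=CF/(1+0.009)^t    t·PV
  1        22.50        22.2993        22.2993
  2        22.50        22.1004        44.2008
  3        22.50        21.9033        65.7098
  4        22.50        21.7079        86.8316
  5        22.50        21.5143       107.5714
  6        22.50        21.3224       127.9342
  7        22.50        21.1322       147.9253
  8        22.50        20.9437       167.5495
  9        22.50        20.7569       186.8119
  10      522.50       477.7213     4,777.2133
  Σ                    671.4016     5,734.0471
Price P = Σ PV = 671.4016.
Macaulay duration = Σ(t·PV) / P = 5,734.0471 / 671.4016 = 8.54041 half-year periods.
In years: 8.54041 / 2 = 4.27021 years.

4.27 years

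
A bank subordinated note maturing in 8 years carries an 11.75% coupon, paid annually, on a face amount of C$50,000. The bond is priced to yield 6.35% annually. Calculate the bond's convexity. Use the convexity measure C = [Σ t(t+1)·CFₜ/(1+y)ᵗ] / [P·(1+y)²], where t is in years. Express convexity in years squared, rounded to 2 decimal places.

42.06

With y = 0.0635:
  t   CF        PV=CF/(1+0.0635)^t    t·PV        t(t+1)·PV
  1     5,875.00     5,524.2125     5,524.2125      11,048.4250
  2     5,875.00     5,194.3700    10,388.7400      31,166.2201
  3     5,875.00     4,884.2219    14,652.6658      58,610.6630
  4     5,875.00     4,592.5923    18,370.3692      91,851.8461
  5     5,875.00     4,318.3755    21,591.8773     129,551.2639
  6     5,875.00     4,060.5317    24,363.1902     170,542.3315
  7     5,875.00     3,818.0834    26,726.5838     213,812.6707
  8    55,875.00    34,144.2504   273,154.0029   2,458,386.0262
  Σ                 66,536.6377   394,771.6418   3,164,969.4465
P = 66,536.6377.
Convexity = Σ t(t+1)·PV / [P·(1+y)²] = 3,164,969.4465 / (66,536.6377 × 1.131032) = 42.05655.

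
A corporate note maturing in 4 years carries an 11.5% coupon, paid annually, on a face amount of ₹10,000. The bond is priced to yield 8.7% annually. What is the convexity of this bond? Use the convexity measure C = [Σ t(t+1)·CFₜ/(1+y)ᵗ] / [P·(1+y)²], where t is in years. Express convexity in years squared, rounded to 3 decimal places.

13.838

With y = 0.087:
  t   CF        PV=CF/(1+0.087)^t    t·PV        t(t+1)·PV
  1     1,150.00     1,057.9577     1,057.9577       2,115.9154
  2     1,150.00       973.2821     1,946.5643       5,839.6928
  3     1,150.00       895.3837     2,686.1512      10,744.6050
  4    11,150.00     7,986.5036    31,946.0143     159,730.0717
  Σ                 10,913.1272    37,636.6875     178,430.2849
P = 10,913.1272.
Convexity = Σ t(t+1)·PV / [P·(1+y)²] = 178,430.2849 / (10,913.1272 × 1.181569) = 13.83758.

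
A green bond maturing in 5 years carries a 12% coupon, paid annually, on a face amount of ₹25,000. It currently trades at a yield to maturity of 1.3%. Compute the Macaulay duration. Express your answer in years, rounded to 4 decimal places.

Periodic yield y = 0.013. Discount each cash flow and weight by its year:
  t   CF        PV=CF/(1+0.013)^t    t·PV
  1     3,000.00     2,961.5005     2,961.5005
  2     3,000.00     2,923.4951     5,846.9901
  3     3,000.00     2,885.9774     8,657.9321
  4     3,000.00     2,848.9411    11,395.7645
  5    28,000.00    26,248.8816   131,244.4082
  Σ                 37,868.7957   160,106.5953
Price P = Σ PV = 37,868.7957.
Macaulay duration = Σ(t·PV) / P = 160,106.5953 / 37,868.7957 = 4.22793 years.

4.2279 years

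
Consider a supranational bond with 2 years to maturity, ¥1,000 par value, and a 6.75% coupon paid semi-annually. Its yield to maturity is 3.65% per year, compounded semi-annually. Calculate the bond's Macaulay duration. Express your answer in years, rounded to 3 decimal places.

1.907 years

Periodic yield y = 0.01825. Discount each cash flow and weight by its period:
  t   CF        PV=CF/(1+0.01825)^t    t·PV
  1        33.75        33.1451        33.1451
  2        33.75        32.5510        65.1021
  3        33.75        31.9676        95.9029
  4     1,033.75       961.6075     3,846.4300
  Σ                  1,059.2713     4,040.5802
Price P = Σ PV = 1,059.2713.
Macaulay duration = Σ(t·PV) / P = 4,040.5802 / 1,059.2713 = 3.81449 half-year periods.
In years: 3.81449 / 2 = 1.90725 years.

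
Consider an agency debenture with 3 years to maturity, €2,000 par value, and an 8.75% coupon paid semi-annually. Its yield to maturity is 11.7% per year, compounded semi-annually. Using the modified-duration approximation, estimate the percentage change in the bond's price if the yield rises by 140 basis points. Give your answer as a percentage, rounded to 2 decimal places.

Periodic yield y = 0.0585. Modified duration first:
  t   CF        PV=CF/(1+0.0585)^t    t·PV
  1        87.50        82.6641        82.6641
  2        87.50        78.0956       156.1911
  3        87.50        73.7795       221.3384
  4        87.50        69.7019       278.8076
  5        87.50        65.8497       329.2485
  6     2,087.50     1,484.1620     8,904.9720
  Σ                  1,854.2528     9,973.2217
P = 1,854.2528; D_Mac = 5.37857 half-year periods = 2.68928 yrs; D_mod = 2.68928/(1+0.0585) = 2.54065 yrs.
ΔP/P ≈ -D_mod · Δy = -2.54065 × (+0.014) = -0.035569 = -3.5569%.

-3.56%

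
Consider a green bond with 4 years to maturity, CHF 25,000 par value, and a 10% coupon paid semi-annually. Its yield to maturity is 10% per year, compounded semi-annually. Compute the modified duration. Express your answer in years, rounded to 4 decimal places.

Periodic yield y = 0.05. First find Macaulay duration:
  t   CF        PV=CF/(1+0.05)^t    t·PV
  1     1,250.00     1,190.4762     1,190.4762
  2     1,250.00     1,133.7868     2,267.5737
  3     1,250.00     1,079.7970     3,239.3910
  4     1,250.00     1,028.3781     4,113.5124
  5     1,250.00       979.4077     4,897.0385
  6     1,250.00       932.7692     5,596.6155
  7     1,250.00       888.3517     6,218.4616
  8    26,250.00    17,767.0333   142,136.2660
  Σ                 25,000.0000   169,659.3349
P = 25,000.0000; Macaulay duration = 169,659.3349 / 25,000.0000 = 6.78637 half-year periods = 3.39319 years.
Modified duration = D_Mac / (1 + y) = 3.39319 / 1.05 = 3.23161 years.

3.2316 years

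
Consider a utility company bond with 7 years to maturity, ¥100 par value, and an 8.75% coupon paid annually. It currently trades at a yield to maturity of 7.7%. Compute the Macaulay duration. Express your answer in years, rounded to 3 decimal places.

Periodic yield y = 0.077. Discount each cash flow and weight by its year:
  t   CF        PV=CF/(1+0.077)^t    t·PV
  1         8.75         8.1244         8.1244
  2         8.75         7.5436        15.0871
  3         8.75         7.0042        21.0127
  4         8.75         6.5035        26.0139
  5         8.75         6.0385        30.1925
  6         8.75         5.6068        33.6407
  7       108.75        64.7022       452.9157
  Σ                    105.5232       586.9871
Price P = Σ PV = 105.5232.
Macaulay duration = Σ(t·PV) / P = 586.9871 / 105.5232 = 5.56263 years.

5.563 years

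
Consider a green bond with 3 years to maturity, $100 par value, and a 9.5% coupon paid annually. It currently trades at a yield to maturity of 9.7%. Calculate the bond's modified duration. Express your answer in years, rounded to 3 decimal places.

2.504 years

Periodic yield y = 0.097. First find Macaulay duration:
  t   CF        PV=CF/(1+0.097)^t    t·PV
  1         9.50         8.6600         8.6600
  2         9.50         7.8942        15.7885
  3       109.50        82.9458       248.8373
  Σ                     99.5000       273.2858
P = 99.5000; Macaulay duration = 273.2858 / 99.5000 = 2.74659 years.
Modified duration = D_Mac / (1 + y) = 2.74659 / 1.097 = 2.50373 years.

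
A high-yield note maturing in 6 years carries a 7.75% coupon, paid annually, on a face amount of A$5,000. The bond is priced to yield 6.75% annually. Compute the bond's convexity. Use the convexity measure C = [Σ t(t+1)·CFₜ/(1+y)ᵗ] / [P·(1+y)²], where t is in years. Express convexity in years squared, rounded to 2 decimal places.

29.11

With y = 0.0675:
  t   CF        PV=CF/(1+0.0675)^t    t·PV        t(t+1)·PV
  1       387.50       362.9977       362.9977         725.9953
  2       387.50       340.0446       680.0893       2,040.2679
  3       387.50       318.5430       955.6290       3,822.5159
  4       387.50       298.4009     1,193.6037       5,968.0186
  5       387.50       279.5325     1,397.6624       8,385.9746
  6     5,387.50     3,640.6588    21,843.9529     152,907.6703
  Σ                  5,240.1775    26,433.9350     173,850.4426
P = 5,240.1775.
Convexity = Σ t(t+1)·PV / [P·(1+y)²] = 173,850.4426 / (5,240.1775 × 1.139556) = 29.11347.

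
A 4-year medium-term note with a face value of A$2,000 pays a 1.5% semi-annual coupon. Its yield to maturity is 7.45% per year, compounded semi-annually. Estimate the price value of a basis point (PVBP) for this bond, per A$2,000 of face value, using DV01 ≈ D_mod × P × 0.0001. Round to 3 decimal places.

A$0.597

Periodic yield y = 0.03725.
  t   CF        PV=CF/(1+0.03725)^t    t·PV
  1        15.00        14.4613        14.4613
  2        15.00        13.9420        27.8840
  3        15.00        13.4413        40.3239
  4        15.00        12.9586        51.8343
  5        15.00        12.4932        62.4661
  6        15.00        12.0446        72.2673
  7        15.00        11.6120        81.2840
  8     2,015.00     1,503.8603    12,030.8826
  Σ                  1,594.8133    12,381.4035
P = 1,594.8133; D_Mac = 7.76354 half-year periods = 3.88177 yrs; D_mod = 3.74237 yrs.
DV01 ≈ 3.74237 × 1,594.8133 × 0.0001 = 0.596838.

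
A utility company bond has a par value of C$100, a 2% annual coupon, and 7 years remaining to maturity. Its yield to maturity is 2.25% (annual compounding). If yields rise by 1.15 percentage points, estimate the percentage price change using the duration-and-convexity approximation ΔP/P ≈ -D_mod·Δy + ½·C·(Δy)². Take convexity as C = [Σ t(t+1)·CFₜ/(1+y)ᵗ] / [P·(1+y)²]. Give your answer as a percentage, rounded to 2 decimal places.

With y = 0.0225:
  t   CF        PV=CF/(1+0.0225)^t    t·PV        t(t+1)·PV
  1         2.00         1.9560         1.9560           3.9120
  2         2.00         1.9129         3.8259          11.4777
  3         2.00         1.8709         5.6126          22.4503
  4         2.00         1.8297         7.3187          36.5937
  5         2.00         1.7894         8.9471          53.6827
  6         2.00         1.7500        10.5003          73.5020
  7       102.00        87.2885       611.0194       4,888.1552
  Σ                     98.3974       649.1800       5,089.7736
P = 98.3974; D_Mac = 6.59753 yrs; D_mod = 6.45235 yrs; C = 49.47525.
Duration effect: -6.45235 × (+0.0115) = -0.074202
Convexity effect: 0.5 × 49.47525 × (0.0115)² = +0.0032716
ΔP/P ≈ -0.074202 + 0.0032716 = -0.070930 = -7.0930%.

-7.09%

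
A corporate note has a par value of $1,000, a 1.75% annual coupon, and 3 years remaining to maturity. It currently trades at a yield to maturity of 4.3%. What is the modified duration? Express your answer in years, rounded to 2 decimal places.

Periodic yield y = 0.043. First find Macaulay duration:
  t   CF        PV=CF/(1+0.043)^t    t·PV
  1        17.50        16.7785        16.7785
  2        17.50        16.0868        32.1736
  3     1,017.50       896.7709     2,690.3126
  Σ                    929.6362     2,739.2647
P = 929.6362; Macaulay duration = 2,739.2647 / 929.6362 = 2.94660 years.
Modified duration = D_Mac / (1 + y) = 2.94660 / 1.043 = 2.82512 years.

2.83 years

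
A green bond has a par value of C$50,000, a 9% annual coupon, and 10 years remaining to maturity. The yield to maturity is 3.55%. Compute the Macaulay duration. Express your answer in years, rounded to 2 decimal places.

7.54 years

Periodic yield y = 0.0355. Discount each cash flow and weight by its year:
  t   CF        PV=CF/(1+0.0355)^t    t·PV
  1     4,500.00     4,345.7267     4,345.7267
  2     4,500.00     4,196.7423     8,393.4847
  3     4,500.00     4,052.8656    12,158.5969
  4     4,500.00     3,913.9214    15,655.6856
  5     4,500.00     3,779.7406    18,898.7031
  6     4,500.00     3,650.1599    21,900.9596
  7     4,500.00     3,525.0217    24,675.1517
  8     4,500.00     3,404.1735    27,233.3881
  9     4,500.00     3,287.4684    29,587.2154
  10   54,500.00    38,449.9226   384,499.2261
  Σ                 72,605.7428   547,348.1379
Price P = Σ PV = 72,605.7428.
Macaulay duration = Σ(t·PV) / P = 547,348.1379 / 72,605.7428 = 7.53863 years.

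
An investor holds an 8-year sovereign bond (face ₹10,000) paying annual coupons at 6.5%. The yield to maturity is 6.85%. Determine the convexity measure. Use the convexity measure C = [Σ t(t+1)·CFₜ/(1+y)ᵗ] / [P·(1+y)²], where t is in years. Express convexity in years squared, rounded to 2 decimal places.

With y = 0.0685:
  t   CF        PV=CF/(1+0.0685)^t    t·PV        t(t+1)·PV
  1       650.00       608.3294       608.3294       1,216.6589
  2       650.00       569.3303     1,138.6606       3,415.9818
  3       650.00       532.8314     1,598.4941       6,393.9763
  4       650.00       498.6723     1,994.6892       9,973.4461
  5       650.00       466.7031     2,333.5157      14,001.0942
  6       650.00       436.7835     2,620.7008      18,344.9059
  7       650.00       408.7819     2,861.4734      22,891.7871
  8    10,650.00     6,268.3523    50,146.8182     451,321.3642
  Σ                  9,789.7842    63,302.6815     527,559.2146
P = 9,789.7842.
Convexity = Σ t(t+1)·PV / [P·(1+y)²] = 527,559.2146 / (9,789.7842 × 1.141692) = 47.20077.

47.20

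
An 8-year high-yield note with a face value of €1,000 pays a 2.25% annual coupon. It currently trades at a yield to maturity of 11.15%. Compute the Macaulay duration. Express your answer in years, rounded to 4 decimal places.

7.1436 years

Periodic yield y = 0.1115. Discount each cash flow and weight by its year:
  t   CF        PV=CF/(1+0.1115)^t    t·PV
  1        22.50        20.2429        20.2429
  2        22.50        18.2122        36.4245
  3        22.50        16.3853        49.1559
  4        22.50        14.7416        58.9664
  5        22.50        13.2628        66.3140
  6        22.50        11.9323        71.5941
  7        22.50        10.7354        75.1475
  8     1,022.50       438.9222     3,511.3779
  Σ                    544.4348     3,889.2231
Price P = Σ PV = 544.4348.
Macaulay duration = Σ(t·PV) / P = 3,889.2231 / 544.4348 = 7.14360 years.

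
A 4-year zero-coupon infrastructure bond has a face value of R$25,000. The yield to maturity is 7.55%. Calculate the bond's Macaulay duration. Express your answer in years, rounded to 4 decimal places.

4.0000 years

A zero-coupon bond has a single cash flow at maturity, so its Macaulay duration equals its maturity: 4 years.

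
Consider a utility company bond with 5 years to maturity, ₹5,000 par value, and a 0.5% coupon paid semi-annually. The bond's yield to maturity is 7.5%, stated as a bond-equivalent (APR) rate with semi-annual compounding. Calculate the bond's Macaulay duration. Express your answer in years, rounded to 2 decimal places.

4.93 years

Periodic yield y = 0.0375. Discount each cash flow and weight by its period:
  t   CF        PV=CF/(1+0.0375)^t    t·PV
  1        12.50        12.0482        12.0482
  2        12.50        11.6127        23.2254
  3        12.50        11.1930        33.5789
  4        12.50        10.7884        43.1537
  5        12.50        10.3985        51.9924
  6        12.50        10.0226        60.1357
  7        12.50         9.6604        67.6225
  8        12.50         9.3112        74.4895
  9        12.50         8.9746        80.7718
  10    5,012.50     3,468.7526    34,687.5265
  Σ                  3,562.7622    35,134.5446
Price P = Σ PV = 3,562.7622.
Macaulay duration = Σ(t·PV) / P = 35,134.5446 / 3,562.7622 = 9.86160 half-year periods.
In years: 9.86160 / 2 = 4.93080 years.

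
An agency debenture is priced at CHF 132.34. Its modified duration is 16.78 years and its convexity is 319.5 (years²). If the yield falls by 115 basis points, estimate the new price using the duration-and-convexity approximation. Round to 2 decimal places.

CHF 160.67

Duration effect: -D_mod·Δy = -16.78 × (-0.0115) = +0.192970
Convexity effect: ½·C·(Δy)² = 0.5 × 319.5 × (-0.0115)² = +0.0211269375
ΔP/P ≈ +0.192970 + 0.0211269375 = +0.2140969375
New price ≈ 132.34 × (1 + 0.2140969375) = 160.67358870875.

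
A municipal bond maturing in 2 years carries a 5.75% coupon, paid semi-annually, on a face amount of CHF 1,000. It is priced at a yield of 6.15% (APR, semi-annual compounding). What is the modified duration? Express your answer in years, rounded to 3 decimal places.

Periodic yield y = 0.03075. First find Macaulay duration:
  t   CF        PV=CF/(1+0.03075)^t    t·PV
  1        28.75        27.8923        27.8923
  2        28.75        27.0602        54.1204
  3        28.75        26.2529        78.7588
  4     1,028.75       911.3737     3,645.4947
  Σ                    992.5791     3,806.2662
P = 992.5791; Macaulay duration = 3,806.2662 / 992.5791 = 3.83472 half-year periods = 1.91736 years.
Modified duration = D_Mac / (1 + y) = 1.91736 / 1.03075 = 1.86016 years.

1.860 years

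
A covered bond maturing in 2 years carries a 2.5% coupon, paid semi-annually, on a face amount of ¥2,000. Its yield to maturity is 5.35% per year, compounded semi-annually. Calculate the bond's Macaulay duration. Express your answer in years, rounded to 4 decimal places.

1.9621 years

Periodic yield y = 0.02675. Discount each cash flow and weight by its period:
  t   CF        PV=CF/(1+0.02675)^t    t·PV
  1        25.00        24.3487        24.3487
  2        25.00        23.7143        47.4286
  3        25.00        23.0965        69.2895
  4     2,025.00     1,822.0747     7,288.2989
  Σ                  1,893.2342     7,429.3656
Price P = Σ PV = 1,893.2342.
Macaulay duration = Σ(t·PV) / P = 7,429.3656 / 1,893.2342 = 3.92417 half-year periods.
In years: 3.92417 / 2 = 1.96208 years.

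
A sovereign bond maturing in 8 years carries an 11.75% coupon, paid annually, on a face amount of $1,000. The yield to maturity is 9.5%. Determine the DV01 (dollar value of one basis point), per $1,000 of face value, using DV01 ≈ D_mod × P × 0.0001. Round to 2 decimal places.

Periodic yield y = 0.095.
  t   CF        PV=CF/(1+0.095)^t    t·PV
  1       117.50       107.3059       107.3059
  2       117.50        97.9963       195.9926
  3       117.50        89.4943       268.4830
  4       117.50        81.7300       326.9199
  5       117.50        74.6393       373.1963
  6       117.50        68.1637       408.9822
  7       117.50        62.2500       435.7497
  8     1,117.50       540.6729     4,325.3830
  Σ                  1,122.2523     6,442.0125
P = 1,122.2523; D_Mac = 5.74025 yrs; D_mod = 5.24224 yrs.
DV01 ≈ 5.24224 × 1,122.2523 × 0.0001 = 0.588312.

$0.59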